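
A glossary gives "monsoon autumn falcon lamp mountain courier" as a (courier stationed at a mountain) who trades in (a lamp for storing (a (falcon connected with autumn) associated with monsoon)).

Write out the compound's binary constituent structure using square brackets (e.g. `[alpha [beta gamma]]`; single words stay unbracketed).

The outermost head in the paraphrase is "courier" (specifically "mountain courier"), modified by "monsoon autumn falcon lamp".
"monsoon autumn falcon lamp" → head "lamp", modifier "monsoon autumn falcon".
"monsoon autumn falcon" → head "falcon" (specifically "autumn falcon"), modifier "monsoon".
"autumn falcon" → head "falcon", modifier "autumn".
"mountain courier" → head "courier", modifier "mountain".
Putting it together: [[[monsoon [autumn falcon]] lamp] [mountain courier]].

[[[monsoon [autumn falcon]] lamp] [mountain courier]]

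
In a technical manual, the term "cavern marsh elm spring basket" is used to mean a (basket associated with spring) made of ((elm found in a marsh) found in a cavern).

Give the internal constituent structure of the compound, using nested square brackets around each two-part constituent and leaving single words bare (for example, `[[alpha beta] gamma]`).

[[cavern [marsh elm]] [spring basket]]

The outermost head in the paraphrase is "basket" (specifically "spring basket"), modified by "cavern marsh elm".
Within "cavern marsh elm", the head is "elm" (specifically "marsh elm") and the modifier is "cavern".
Within "marsh elm", the head is "elm" and the modifier is "marsh".
Within "spring basket", the head is "basket" and the modifier is "spring".
Putting it together: [[cavern [marsh elm]] [spring basket]].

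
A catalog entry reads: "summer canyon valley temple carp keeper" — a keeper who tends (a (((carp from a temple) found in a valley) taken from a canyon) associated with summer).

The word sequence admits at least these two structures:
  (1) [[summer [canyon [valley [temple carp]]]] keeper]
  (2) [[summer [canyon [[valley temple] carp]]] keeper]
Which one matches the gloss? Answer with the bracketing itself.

The paraphrase's head is the "keeper" part ("keeper"); its modifier is "summer canyon valley temple carp".
That top-level split, carried through the inner groups, gives [[summer [canyon [valley [temple carp]]]] keeper].

[[summer [canyon [valley [temple carp]]]] keeper]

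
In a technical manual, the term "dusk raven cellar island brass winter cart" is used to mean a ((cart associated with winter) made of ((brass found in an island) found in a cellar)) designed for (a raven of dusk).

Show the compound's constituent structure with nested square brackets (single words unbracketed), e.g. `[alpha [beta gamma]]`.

[[dusk raven] [[cellar [island brass]] [winter cart]]]

The outermost head in the paraphrase is "cart" (specifically "cellar island brass winter cart"), modified by "dusk raven".
Within "dusk raven", the head is "raven" and the modifier is "dusk".
Within "cellar island brass winter cart", the head is "cart" (specifically "winter cart") and the modifier is "cellar island brass".
Within "cellar island brass", the head is "brass" (specifically "island brass") and the modifier is "cellar".
Within "island brass", the head is "brass" and the modifier is "island".
Within "winter cart", the head is "cart" and the modifier is "winter".
So the structure is [[dusk raven] [[cellar [island brass]] [winter cart]]].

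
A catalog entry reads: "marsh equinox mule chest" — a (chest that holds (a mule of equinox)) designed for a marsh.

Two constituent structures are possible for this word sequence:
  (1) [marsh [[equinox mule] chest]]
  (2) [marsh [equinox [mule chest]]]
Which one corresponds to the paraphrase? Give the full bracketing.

The paraphrase's head is the "chest" part ("equinox mule chest"); its modifier is "marsh".
That top-level split, carried through the inner groups, gives [marsh [[equinox mule] chest]].

[marsh [[equinox mule] chest]]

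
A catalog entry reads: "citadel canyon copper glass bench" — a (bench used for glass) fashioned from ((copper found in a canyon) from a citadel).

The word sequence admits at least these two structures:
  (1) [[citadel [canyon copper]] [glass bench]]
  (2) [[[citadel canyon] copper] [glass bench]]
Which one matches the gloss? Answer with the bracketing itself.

The paraphrase's head is the "bench" part ("glass bench"); its modifier is "citadel canyon copper".
That top-level split, carried through the inner groups, gives [[citadel [canyon copper]] [glass bench]].

[[citadel [canyon copper]] [glass bench]]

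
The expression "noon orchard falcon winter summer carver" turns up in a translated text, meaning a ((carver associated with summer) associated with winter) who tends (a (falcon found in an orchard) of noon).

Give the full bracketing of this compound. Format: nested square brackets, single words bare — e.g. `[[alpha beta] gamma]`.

[[noon [orchard falcon]] [winter [summer carver]]]

Overall it is a kind of carver (specifically "winter summer carver"); the modifier is "noon orchard falcon".
"noon orchard falcon" → head "falcon" (specifically "orchard falcon"), modifier "noon".
"orchard falcon" → head "falcon", modifier "orchard".
"winter summer carver" → head "carver" (specifically "summer carver"), modifier "winter".
"summer carver" → head "carver", modifier "summer".
So the structure is [[noon [orchard falcon]] [winter [summer carver]]].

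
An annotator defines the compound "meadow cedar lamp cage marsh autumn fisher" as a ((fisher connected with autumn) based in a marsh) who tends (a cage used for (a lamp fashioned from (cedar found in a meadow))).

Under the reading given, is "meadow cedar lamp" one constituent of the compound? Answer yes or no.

The paraphrase groups the words so that "meadow cedar lamp" is one unit: it corresponds to a single parenthesized sub-phrase.
The full structure is [[[[meadow cedar] lamp] cage] [marsh [autumn fisher]]], in which [meadow cedar lamp] is a constituent.

yes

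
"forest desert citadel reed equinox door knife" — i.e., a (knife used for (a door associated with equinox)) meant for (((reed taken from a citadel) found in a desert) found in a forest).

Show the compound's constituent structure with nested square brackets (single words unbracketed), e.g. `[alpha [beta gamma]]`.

At the top level: head "knife" (specifically "equinox door knife"); modifier "forest desert citadel reed".
"forest desert citadel reed" → head "reed" (specifically "desert citadel reed"), modifier "forest".
"desert citadel reed" → head "reed" (specifically "citadel reed"), modifier "desert".
"citadel reed" → head "reed", modifier "citadel".
"equinox door knife" → head "knife", modifier "equinox door".
"equinox door" → head "door", modifier "equinox".
Assembled: [[forest [desert [citadel reed]]] [[equinox door] knife]].

[[forest [desert [citadel reed]]] [[equinox door] knife]]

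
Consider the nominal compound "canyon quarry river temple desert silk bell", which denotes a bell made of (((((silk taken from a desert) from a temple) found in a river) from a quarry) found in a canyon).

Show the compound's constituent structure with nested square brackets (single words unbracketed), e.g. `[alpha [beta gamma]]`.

[[canyon [quarry [river [temple [desert silk]]]]] bell]

Whole compound: head "bell", modifier "canyon quarry river temple desert silk".
Inside "canyon quarry river temple desert silk": head "silk" (specifically "quarry river temple desert silk"), modifier "canyon".
Inside "quarry river temple desert silk": head "silk" (specifically "river temple desert silk"), modifier "quarry".
Inside "river temple desert silk": head "silk" (specifically "temple desert silk"), modifier "river".
Inside "temple desert silk": head "silk" (specifically "desert silk"), modifier "temple".
Inside "desert silk": head "silk", modifier "desert".
So the structure is [[canyon [quarry [river [temple [desert silk]]]]] bell].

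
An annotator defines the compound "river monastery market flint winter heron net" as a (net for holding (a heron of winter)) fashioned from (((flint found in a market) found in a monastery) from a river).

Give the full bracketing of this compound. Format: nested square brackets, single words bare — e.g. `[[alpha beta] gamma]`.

Whole compound: head "net" (specifically "winter heron net"), modifier "river monastery market flint".
Inside "river monastery market flint": head "flint" (specifically "monastery market flint"), modifier "river".
Inside "monastery market flint": head "flint" (specifically "market flint"), modifier "monastery".
Inside "market flint": head "flint", modifier "market".
Inside "winter heron net": head "net", modifier "winter heron".
Inside "winter heron": head "heron", modifier "winter".
Assembled: [[river [monastery [market flint]]] [[winter heron] net]].

[[river [monastery [market flint]]] [[winter heron] net]]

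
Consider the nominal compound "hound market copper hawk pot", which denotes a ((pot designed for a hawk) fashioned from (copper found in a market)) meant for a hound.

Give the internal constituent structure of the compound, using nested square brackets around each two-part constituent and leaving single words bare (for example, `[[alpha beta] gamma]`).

[hound [[market copper] [hawk pot]]]

Whole compound: head "pot" (specifically "market copper hawk pot"), modifier "hound".
"market copper hawk pot" → head "pot" (specifically "hawk pot"), modifier "market copper".
"market copper" → head "copper", modifier "market".
"hawk pot" → head "pot", modifier "hawk".
So the structure is [hound [[market copper] [hawk pot]]].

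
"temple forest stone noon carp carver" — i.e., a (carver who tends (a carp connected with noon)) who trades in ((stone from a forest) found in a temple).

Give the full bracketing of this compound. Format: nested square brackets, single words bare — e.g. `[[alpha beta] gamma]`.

The outermost head in the paraphrase is "carver" (specifically "noon carp carver"), modified by "temple forest stone".
Within "temple forest stone", the head is "stone" (specifically "forest stone") and the modifier is "temple".
Within "forest stone", the head is "stone" and the modifier is "forest".
Within "noon carp carver", the head is "carver" and the modifier is "noon carp".
Within "noon carp", the head is "carp" and the modifier is "noon".
So the structure is [[temple [forest stone]] [[noon carp] carver]].

[[temple [forest stone]] [[noon carp] carver]]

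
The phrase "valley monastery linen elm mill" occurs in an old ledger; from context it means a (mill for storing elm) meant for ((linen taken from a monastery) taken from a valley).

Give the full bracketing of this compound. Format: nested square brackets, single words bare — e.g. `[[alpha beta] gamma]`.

[[valley [monastery linen]] [elm mill]]

Overall it is a kind of mill (specifically "elm mill"); the modifier is "valley monastery linen".
"valley monastery linen" → head "linen" (specifically "monastery linen"), modifier "valley".
"monastery linen" → head "linen", modifier "monastery".
"elm mill" → head "mill", modifier "elm".
Putting it together: [[valley [monastery linen]] [elm mill]].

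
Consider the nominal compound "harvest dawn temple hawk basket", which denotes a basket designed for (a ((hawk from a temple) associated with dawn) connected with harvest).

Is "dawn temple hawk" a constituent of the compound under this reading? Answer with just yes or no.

yes

The paraphrase groups the words so that "dawn temple hawk" is one unit: it corresponds to a single parenthesized sub-phrase.
The full structure is [[harvest [dawn [temple hawk]]] basket], in which [dawn temple hawk] is a constituent.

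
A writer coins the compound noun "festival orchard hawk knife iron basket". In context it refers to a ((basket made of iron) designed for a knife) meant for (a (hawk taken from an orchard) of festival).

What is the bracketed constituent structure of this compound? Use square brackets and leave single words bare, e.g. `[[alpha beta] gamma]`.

Whole compound: head "basket" (specifically "knife iron basket"), modifier "festival orchard hawk".
Inside "festival orchard hawk": head "hawk" (specifically "orchard hawk"), modifier "festival".
Inside "orchard hawk": head "hawk", modifier "orchard".
Inside "knife iron basket": head "basket" (specifically "iron basket"), modifier "knife".
Inside "iron basket": head "basket", modifier "iron".
So the structure is [[festival [orchard hawk]] [knife [iron basket]]].

[[festival [orchard hawk]] [knife [iron basket]]]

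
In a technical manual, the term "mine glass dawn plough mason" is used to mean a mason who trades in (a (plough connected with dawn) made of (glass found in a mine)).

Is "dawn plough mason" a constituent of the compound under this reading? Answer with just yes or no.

The top-level split is [mine glass dawn plough] [mason]; the full structure is [[[mine glass] [dawn plough]] mason].
"dawn plough mason" straddles a constituent boundary, so it is not a single unit.

no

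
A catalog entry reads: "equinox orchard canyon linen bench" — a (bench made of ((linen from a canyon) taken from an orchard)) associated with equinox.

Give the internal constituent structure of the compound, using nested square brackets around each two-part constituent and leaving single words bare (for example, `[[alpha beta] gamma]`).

[equinox [[orchard [canyon linen]] bench]]

At the top level: head "bench" (specifically "orchard canyon linen bench"); modifier "equinox".
Inside "orchard canyon linen bench": head "bench", modifier "orchard canyon linen".
Inside "orchard canyon linen": head "linen" (specifically "canyon linen"), modifier "orchard".
Inside "canyon linen": head "linen", modifier "canyon".
So the structure is [equinox [[orchard [canyon linen]] bench]].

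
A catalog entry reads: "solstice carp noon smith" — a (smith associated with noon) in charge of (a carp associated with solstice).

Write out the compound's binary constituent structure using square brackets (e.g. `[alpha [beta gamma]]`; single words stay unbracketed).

The outermost head in the paraphrase is "smith" (specifically "noon smith"), modified by "solstice carp".
Inside "solstice carp": head "carp", modifier "solstice".
Inside "noon smith": head "smith", modifier "noon".
So the structure is [[solstice carp] [noon smith]].

[[solstice carp] [noon smith]]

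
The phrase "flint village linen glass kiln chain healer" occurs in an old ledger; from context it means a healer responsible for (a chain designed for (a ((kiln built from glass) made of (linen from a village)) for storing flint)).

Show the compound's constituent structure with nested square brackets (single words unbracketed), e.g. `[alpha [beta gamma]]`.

[[[flint [[village linen] [glass kiln]]] chain] healer]

The outermost head in the paraphrase is "healer", modified by "flint village linen glass kiln chain".
"flint village linen glass kiln chain" → head "chain", modifier "flint village linen glass kiln".
"flint village linen glass kiln" → head "kiln" (specifically "village linen glass kiln"), modifier "flint".
"village linen glass kiln" → head "kiln" (specifically "glass kiln"), modifier "village linen".
"village linen" → head "linen", modifier "village".
"glass kiln" → head "kiln", modifier "glass".
Putting it together: [[[flint [[village linen] [glass kiln]]] chain] healer].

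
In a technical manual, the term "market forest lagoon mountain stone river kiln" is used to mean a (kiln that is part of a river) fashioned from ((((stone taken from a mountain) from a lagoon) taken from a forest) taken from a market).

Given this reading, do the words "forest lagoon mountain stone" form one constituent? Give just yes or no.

The paraphrase groups the words so that "forest lagoon mountain stone" is one unit: it corresponds to a single parenthesized sub-phrase.
The full structure is [[market [forest [lagoon [mountain stone]]]] [river kiln]], in which [forest lagoon mountain stone] is a constituent.

yes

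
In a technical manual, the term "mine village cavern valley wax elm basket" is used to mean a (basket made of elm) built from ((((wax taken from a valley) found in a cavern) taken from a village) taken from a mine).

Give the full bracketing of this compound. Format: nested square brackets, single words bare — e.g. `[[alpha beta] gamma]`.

Overall it is a kind of basket (specifically "elm basket"); the modifier is "mine village cavern valley wax".
Inside "mine village cavern valley wax": head "wax" (specifically "village cavern valley wax"), modifier "mine".
Inside "village cavern valley wax": head "wax" (specifically "cavern valley wax"), modifier "village".
Inside "cavern valley wax": head "wax" (specifically "valley wax"), modifier "cavern".
Inside "valley wax": head "wax", modifier "valley".
Inside "elm basket": head "basket", modifier "elm".
Putting it together: [[mine [village [cavern [valley wax]]]] [elm basket]].

[[mine [village [cavern [valley wax]]]] [elm basket]]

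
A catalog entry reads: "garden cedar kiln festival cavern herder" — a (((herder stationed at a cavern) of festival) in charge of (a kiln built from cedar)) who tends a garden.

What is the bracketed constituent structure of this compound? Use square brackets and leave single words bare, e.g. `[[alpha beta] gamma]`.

At the top level: head "herder" (specifically "cedar kiln festival cavern herder"); modifier "garden".
"cedar kiln festival cavern herder" → head "herder" (specifically "festival cavern herder"), modifier "cedar kiln".
"cedar kiln" → head "kiln", modifier "cedar".
"festival cavern herder" → head "herder" (specifically "cavern herder"), modifier "festival".
"cavern herder" → head "herder", modifier "cavern".
Assembled: [garden [[cedar kiln] [festival [cavern herder]]]].

[garden [[cedar kiln] [festival [cavern herder]]]]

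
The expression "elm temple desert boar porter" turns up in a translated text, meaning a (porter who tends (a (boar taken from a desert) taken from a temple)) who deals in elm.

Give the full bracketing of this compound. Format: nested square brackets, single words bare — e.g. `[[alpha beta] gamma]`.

Whole compound: head "porter" (specifically "temple desert boar porter"), modifier "elm".
Within "temple desert boar porter", the head is "porter" and the modifier is "temple desert boar".
Within "temple desert boar", the head is "boar" (specifically "desert boar") and the modifier is "temple".
Within "desert boar", the head is "boar" and the modifier is "desert".
Putting it together: [elm [[temple [desert boar]] porter]].

[elm [[temple [desert boar]] porter]]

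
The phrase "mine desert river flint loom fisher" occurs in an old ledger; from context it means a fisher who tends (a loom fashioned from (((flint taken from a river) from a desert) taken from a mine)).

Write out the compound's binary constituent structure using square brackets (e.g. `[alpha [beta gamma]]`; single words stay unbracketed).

At the top level: head "fisher"; modifier "mine desert river flint loom".
"mine desert river flint loom" → head "loom", modifier "mine desert river flint".
"mine desert river flint" → head "flint" (specifically "desert river flint"), modifier "mine".
"desert river flint" → head "flint" (specifically "river flint"), modifier "desert".
"river flint" → head "flint", modifier "river".
Assembled: [[[mine [desert [river flint]]] loom] fisher].

[[[mine [desert [river flint]]] loom] fisher]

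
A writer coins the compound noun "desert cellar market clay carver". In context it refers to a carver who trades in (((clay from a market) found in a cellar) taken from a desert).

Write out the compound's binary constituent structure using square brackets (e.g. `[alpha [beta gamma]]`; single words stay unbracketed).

[[desert [cellar [market clay]]] carver]

Whole compound: head "carver", modifier "desert cellar market clay".
"desert cellar market clay" → head "clay" (specifically "cellar market clay"), modifier "desert".
"cellar market clay" → head "clay" (specifically "market clay"), modifier "cellar".
"market clay" → head "clay", modifier "market".
Assembled: [[desert [cellar [market clay]]] carver].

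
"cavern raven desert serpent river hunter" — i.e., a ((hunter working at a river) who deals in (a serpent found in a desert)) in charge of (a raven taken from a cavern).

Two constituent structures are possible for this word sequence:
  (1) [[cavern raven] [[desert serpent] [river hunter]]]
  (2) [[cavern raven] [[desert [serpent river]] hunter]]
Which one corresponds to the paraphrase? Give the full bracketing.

The paraphrase's head is the "hunter" part ("desert serpent river hunter"); its modifier is "cavern raven".
That top-level split, carried through the inner groups, gives [[cavern raven] [[desert serpent] [river hunter]]].

[[cavern raven] [[desert serpent] [river hunter]]]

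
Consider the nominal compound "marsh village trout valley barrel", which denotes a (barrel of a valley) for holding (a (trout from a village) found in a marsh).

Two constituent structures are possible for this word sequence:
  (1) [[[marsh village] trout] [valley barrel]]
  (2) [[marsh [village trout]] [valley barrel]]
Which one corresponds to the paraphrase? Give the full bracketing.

The paraphrase's head is the "barrel" part ("valley barrel"); its modifier is "marsh village trout".
That top-level split, carried through the inner groups, gives [[marsh [village trout]] [valley barrel]].

[[marsh [village trout]] [valley barrel]]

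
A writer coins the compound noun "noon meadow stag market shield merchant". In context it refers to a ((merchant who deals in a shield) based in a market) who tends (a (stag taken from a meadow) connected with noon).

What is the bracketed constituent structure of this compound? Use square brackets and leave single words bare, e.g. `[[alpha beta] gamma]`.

[[noon [meadow stag]] [market [shield merchant]]]

Overall it is a kind of merchant (specifically "market shield merchant"); the modifier is "noon meadow stag".
Within "noon meadow stag", the head is "stag" (specifically "meadow stag") and the modifier is "noon".
Within "meadow stag", the head is "stag" and the modifier is "meadow".
Within "market shield merchant", the head is "merchant" (specifically "shield merchant") and the modifier is "market".
Within "shield merchant", the head is "merchant" and the modifier is "shield".
Assembled: [[noon [meadow stag]] [market [shield merchant]]].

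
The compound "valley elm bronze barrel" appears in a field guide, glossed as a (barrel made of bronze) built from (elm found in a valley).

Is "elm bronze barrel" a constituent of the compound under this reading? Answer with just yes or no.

The top-level split is [valley elm] [bronze barrel]; the full structure is [[valley elm] [bronze barrel]].
"elm bronze barrel" straddles a constituent boundary, so it is not a single unit.

no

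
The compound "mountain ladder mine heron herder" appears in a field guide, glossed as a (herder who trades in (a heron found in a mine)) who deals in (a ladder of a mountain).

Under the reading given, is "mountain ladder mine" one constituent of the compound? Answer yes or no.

no

The top-level split is [mountain ladder] [mine heron herder]; the full structure is [[mountain ladder] [[mine heron] herder]].
"mountain ladder mine" straddles a constituent boundary, so it is not a single unit.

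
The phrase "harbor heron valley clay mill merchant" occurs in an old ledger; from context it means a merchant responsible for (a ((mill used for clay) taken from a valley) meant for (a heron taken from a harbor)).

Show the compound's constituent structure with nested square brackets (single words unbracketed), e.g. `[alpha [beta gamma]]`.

[[[harbor heron] [valley [clay mill]]] merchant]

At the top level: head "merchant"; modifier "harbor heron valley clay mill".
Within "harbor heron valley clay mill", the head is "mill" (specifically "valley clay mill") and the modifier is "harbor heron".
Within "harbor heron", the head is "heron" and the modifier is "harbor".
Within "valley clay mill", the head is "mill" (specifically "clay mill") and the modifier is "valley".
Within "clay mill", the head is "mill" and the modifier is "clay".
Putting it together: [[[harbor heron] [valley [clay mill]]] merchant].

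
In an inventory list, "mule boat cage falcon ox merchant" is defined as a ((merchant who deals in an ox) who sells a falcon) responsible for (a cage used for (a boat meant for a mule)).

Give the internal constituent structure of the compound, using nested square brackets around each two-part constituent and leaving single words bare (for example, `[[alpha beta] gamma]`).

[[[mule boat] cage] [falcon [ox merchant]]]

At the top level: head "merchant" (specifically "falcon ox merchant"); modifier "mule boat cage".
Within "mule boat cage", the head is "cage" and the modifier is "mule boat".
Within "mule boat", the head is "boat" and the modifier is "mule".
Within "falcon ox merchant", the head is "merchant" (specifically "ox merchant") and the modifier is "falcon".
Within "ox merchant", the head is "merchant" and the modifier is "ox".
Putting it together: [[[mule boat] cage] [falcon [ox merchant]]].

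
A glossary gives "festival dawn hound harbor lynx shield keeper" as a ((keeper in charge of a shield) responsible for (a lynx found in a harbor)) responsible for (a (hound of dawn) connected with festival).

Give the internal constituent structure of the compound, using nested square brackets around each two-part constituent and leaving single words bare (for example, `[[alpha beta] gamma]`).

Whole compound: head "keeper" (specifically "harbor lynx shield keeper"), modifier "festival dawn hound".
"festival dawn hound" → head "hound" (specifically "dawn hound"), modifier "festival".
"dawn hound" → head "hound", modifier "dawn".
"harbor lynx shield keeper" → head "keeper" (specifically "shield keeper"), modifier "harbor lynx".
"harbor lynx" → head "lynx", modifier "harbor".
"shield keeper" → head "keeper", modifier "shield".
So the structure is [[festival [dawn hound]] [[harbor lynx] [shield keeper]]].

[[festival [dawn hound]] [[harbor lynx] [shield keeper]]]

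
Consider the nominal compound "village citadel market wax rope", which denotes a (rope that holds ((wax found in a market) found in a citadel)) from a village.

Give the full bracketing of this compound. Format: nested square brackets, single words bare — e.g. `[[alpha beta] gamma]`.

The outermost head in the paraphrase is "rope" (specifically "citadel market wax rope"), modified by "village".
"citadel market wax rope" → head "rope", modifier "citadel market wax".
"citadel market wax" → head "wax" (specifically "market wax"), modifier "citadel".
"market wax" → head "wax", modifier "market".
So the structure is [village [[citadel [market wax]] rope]].

[village [[citadel [market wax]] rope]]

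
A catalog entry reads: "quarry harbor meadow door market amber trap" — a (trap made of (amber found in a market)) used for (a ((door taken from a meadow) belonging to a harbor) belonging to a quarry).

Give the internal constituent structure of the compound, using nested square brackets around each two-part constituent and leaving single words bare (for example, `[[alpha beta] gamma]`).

Overall it is a kind of trap (specifically "market amber trap"); the modifier is "quarry harbor meadow door".
Within "quarry harbor meadow door", the head is "door" (specifically "harbor meadow door") and the modifier is "quarry".
Within "harbor meadow door", the head is "door" (specifically "meadow door") and the modifier is "harbor".
Within "meadow door", the head is "door" and the modifier is "meadow".
Within "market amber trap", the head is "trap" and the modifier is "market amber".
Within "market amber", the head is "amber" and the modifier is "market".
So the structure is [[quarry [harbor [meadow door]]] [[market amber] trap]].

[[quarry [harbor [meadow door]]] [[market amber] trap]]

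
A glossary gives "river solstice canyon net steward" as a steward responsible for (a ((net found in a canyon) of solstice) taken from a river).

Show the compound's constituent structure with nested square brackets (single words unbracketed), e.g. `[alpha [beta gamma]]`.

[[river [solstice [canyon net]]] steward]

The outermost head in the paraphrase is "steward", modified by "river solstice canyon net".
Inside "river solstice canyon net": head "net" (specifically "solstice canyon net"), modifier "river".
Inside "solstice canyon net": head "net" (specifically "canyon net"), modifier "solstice".
Inside "canyon net": head "net", modifier "canyon".
Assembled: [[river [solstice [canyon net]]] steward].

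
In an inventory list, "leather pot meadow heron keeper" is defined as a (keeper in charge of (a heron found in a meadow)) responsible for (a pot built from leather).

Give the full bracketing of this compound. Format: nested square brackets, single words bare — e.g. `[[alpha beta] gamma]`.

[[leather pot] [[meadow heron] keeper]]

Overall it is a kind of keeper (specifically "meadow heron keeper"); the modifier is "leather pot".
Within "leather pot", the head is "pot" and the modifier is "leather".
Within "meadow heron keeper", the head is "keeper" and the modifier is "meadow heron".
Within "meadow heron", the head is "heron" and the modifier is "meadow".
So the structure is [[leather pot] [[meadow heron] keeper]].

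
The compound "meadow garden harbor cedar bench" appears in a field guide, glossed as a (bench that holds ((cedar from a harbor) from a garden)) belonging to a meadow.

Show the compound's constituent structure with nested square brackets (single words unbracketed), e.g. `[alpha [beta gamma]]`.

At the top level: head "bench" (specifically "garden harbor cedar bench"); modifier "meadow".
"garden harbor cedar bench" → head "bench", modifier "garden harbor cedar".
"garden harbor cedar" → head "cedar" (specifically "harbor cedar"), modifier "garden".
"harbor cedar" → head "cedar", modifier "harbor".
Assembled: [meadow [[garden [harbor cedar]] bench]].

[meadow [[garden [harbor cedar]] bench]]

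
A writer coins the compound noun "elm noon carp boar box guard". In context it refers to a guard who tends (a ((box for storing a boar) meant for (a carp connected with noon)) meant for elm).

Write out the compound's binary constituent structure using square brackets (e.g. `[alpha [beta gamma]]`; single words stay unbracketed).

[[elm [[noon carp] [boar box]]] guard]

Overall it is a kind of guard; the modifier is "elm noon carp boar box".
Within "elm noon carp boar box", the head is "box" (specifically "noon carp boar box") and the modifier is "elm".
Within "noon carp boar box", the head is "box" (specifically "boar box") and the modifier is "noon carp".
Within "noon carp", the head is "carp" and the modifier is "noon".
Within "boar box", the head is "box" and the modifier is "boar".
Assembled: [[elm [[noon carp] [boar box]]] guard].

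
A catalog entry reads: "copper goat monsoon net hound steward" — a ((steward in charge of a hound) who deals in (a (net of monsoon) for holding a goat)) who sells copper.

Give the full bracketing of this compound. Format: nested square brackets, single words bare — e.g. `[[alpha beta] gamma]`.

[copper [[goat [monsoon net]] [hound steward]]]

The outermost head in the paraphrase is "steward" (specifically "goat monsoon net hound steward"), modified by "copper".
Inside "goat monsoon net hound steward": head "steward" (specifically "hound steward"), modifier "goat monsoon net".
Inside "goat monsoon net": head "net" (specifically "monsoon net"), modifier "goat".
Inside "monsoon net": head "net", modifier "monsoon".
Inside "hound steward": head "steward", modifier "hound".
So the structure is [copper [[goat [monsoon net]] [hound steward]]].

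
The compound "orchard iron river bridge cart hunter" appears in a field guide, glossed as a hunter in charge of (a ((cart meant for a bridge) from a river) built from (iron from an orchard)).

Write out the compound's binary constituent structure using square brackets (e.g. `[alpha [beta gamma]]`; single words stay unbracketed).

[[[orchard iron] [river [bridge cart]]] hunter]

The outermost head in the paraphrase is "hunter", modified by "orchard iron river bridge cart".
Within "orchard iron river bridge cart", the head is "cart" (specifically "river bridge cart") and the modifier is "orchard iron".
Within "orchard iron", the head is "iron" and the modifier is "orchard".
Within "river bridge cart", the head is "cart" (specifically "bridge cart") and the modifier is "river".
Within "bridge cart", the head is "cart" and the modifier is "bridge".
So the structure is [[[orchard iron] [river [bridge cart]]] hunter].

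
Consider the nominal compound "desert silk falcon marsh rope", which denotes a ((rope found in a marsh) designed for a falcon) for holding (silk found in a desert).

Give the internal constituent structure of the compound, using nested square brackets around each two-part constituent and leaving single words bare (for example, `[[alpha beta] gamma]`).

[[desert silk] [falcon [marsh rope]]]

The outermost head in the paraphrase is "rope" (specifically "falcon marsh rope"), modified by "desert silk".
Within "desert silk", the head is "silk" and the modifier is "desert".
Within "falcon marsh rope", the head is "rope" (specifically "marsh rope") and the modifier is "falcon".
Within "marsh rope", the head is "rope" and the modifier is "marsh".
Putting it together: [[desert silk] [falcon [marsh rope]]].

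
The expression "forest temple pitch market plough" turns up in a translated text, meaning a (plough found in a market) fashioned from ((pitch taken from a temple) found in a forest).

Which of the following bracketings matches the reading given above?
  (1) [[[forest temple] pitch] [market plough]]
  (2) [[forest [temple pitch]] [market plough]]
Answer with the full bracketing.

The paraphrase's head is the "plough" part ("market plough"); its modifier is "forest temple pitch".
That top-level split, carried through the inner groups, gives [[forest [temple pitch]] [market plough]].

[[forest [temple pitch]] [market plough]]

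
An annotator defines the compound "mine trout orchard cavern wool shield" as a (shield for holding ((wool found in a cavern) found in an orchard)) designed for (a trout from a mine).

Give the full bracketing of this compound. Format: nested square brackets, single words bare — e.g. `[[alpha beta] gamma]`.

[[mine trout] [[orchard [cavern wool]] shield]]

Overall it is a kind of shield (specifically "orchard cavern wool shield"); the modifier is "mine trout".
"mine trout" → head "trout", modifier "mine".
"orchard cavern wool shield" → head "shield", modifier "orchard cavern wool".
"orchard cavern wool" → head "wool" (specifically "cavern wool"), modifier "orchard".
"cavern wool" → head "wool", modifier "cavern".
So the structure is [[mine trout] [[orchard [cavern wool]] shield]].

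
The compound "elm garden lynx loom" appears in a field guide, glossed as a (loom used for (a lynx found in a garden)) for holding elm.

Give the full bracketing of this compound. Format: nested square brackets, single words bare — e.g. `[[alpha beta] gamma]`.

[elm [[garden lynx] loom]]

The outermost head in the paraphrase is "loom" (specifically "garden lynx loom"), modified by "elm".
"garden lynx loom" → head "loom", modifier "garden lynx".
"garden lynx" → head "lynx", modifier "garden".
Putting it together: [elm [[garden lynx] loom]].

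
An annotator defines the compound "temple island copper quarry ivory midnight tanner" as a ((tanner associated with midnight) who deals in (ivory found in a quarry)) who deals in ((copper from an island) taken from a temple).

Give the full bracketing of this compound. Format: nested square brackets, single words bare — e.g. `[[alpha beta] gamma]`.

Overall it is a kind of tanner (specifically "quarry ivory midnight tanner"); the modifier is "temple island copper".
Inside "temple island copper": head "copper" (specifically "island copper"), modifier "temple".
Inside "island copper": head "copper", modifier "island".
Inside "quarry ivory midnight tanner": head "tanner" (specifically "midnight tanner"), modifier "quarry ivory".
Inside "quarry ivory": head "ivory", modifier "quarry".
Inside "midnight tanner": head "tanner", modifier "midnight".
So the structure is [[temple [island copper]] [[quarry ivory] [midnight tanner]]].

[[temple [island copper]] [[quarry ivory] [midnight tanner]]]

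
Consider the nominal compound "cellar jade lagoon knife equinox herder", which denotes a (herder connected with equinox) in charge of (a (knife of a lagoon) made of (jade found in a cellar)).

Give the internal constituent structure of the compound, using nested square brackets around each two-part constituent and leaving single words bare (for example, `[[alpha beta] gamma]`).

The outermost head in the paraphrase is "herder" (specifically "equinox herder"), modified by "cellar jade lagoon knife".
"cellar jade lagoon knife" → head "knife" (specifically "lagoon knife"), modifier "cellar jade".
"cellar jade" → head "jade", modifier "cellar".
"lagoon knife" → head "knife", modifier "lagoon".
"equinox herder" → head "herder", modifier "equinox".
So the structure is [[[cellar jade] [lagoon knife]] [equinox herder]].

[[[cellar jade] [lagoon knife]] [equinox herder]]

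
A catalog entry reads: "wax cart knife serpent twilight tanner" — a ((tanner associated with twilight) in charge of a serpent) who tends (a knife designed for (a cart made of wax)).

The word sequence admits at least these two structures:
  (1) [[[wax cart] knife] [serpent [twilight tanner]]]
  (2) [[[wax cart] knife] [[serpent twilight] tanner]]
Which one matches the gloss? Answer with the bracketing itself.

The paraphrase's head is the "tanner" part ("serpent twilight tanner"); its modifier is "wax cart knife".
That top-level split, carried through the inner groups, gives [[[wax cart] knife] [serpent [twilight tanner]]].

[[[wax cart] knife] [serpent [twilight tanner]]]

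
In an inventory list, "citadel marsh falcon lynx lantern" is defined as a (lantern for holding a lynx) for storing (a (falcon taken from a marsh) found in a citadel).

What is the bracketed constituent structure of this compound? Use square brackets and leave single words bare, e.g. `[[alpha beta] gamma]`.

[[citadel [marsh falcon]] [lynx lantern]]

The outermost head in the paraphrase is "lantern" (specifically "lynx lantern"), modified by "citadel marsh falcon".
"citadel marsh falcon" → head "falcon" (specifically "marsh falcon"), modifier "citadel".
"marsh falcon" → head "falcon", modifier "marsh".
"lynx lantern" → head "lantern", modifier "lynx".
Assembled: [[citadel [marsh falcon]] [lynx lantern]].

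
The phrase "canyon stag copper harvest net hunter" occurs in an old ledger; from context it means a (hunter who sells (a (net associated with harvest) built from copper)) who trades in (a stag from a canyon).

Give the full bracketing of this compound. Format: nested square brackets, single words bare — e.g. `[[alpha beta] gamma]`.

At the top level: head "hunter" (specifically "copper harvest net hunter"); modifier "canyon stag".
"canyon stag" → head "stag", modifier "canyon".
"copper harvest net hunter" → head "hunter", modifier "copper harvest net".
"copper harvest net" → head "net" (specifically "harvest net"), modifier "copper".
"harvest net" → head "net", modifier "harvest".
Assembled: [[canyon stag] [[copper [harvest net]] hunter]].

[[canyon stag] [[copper [harvest net]] hunter]]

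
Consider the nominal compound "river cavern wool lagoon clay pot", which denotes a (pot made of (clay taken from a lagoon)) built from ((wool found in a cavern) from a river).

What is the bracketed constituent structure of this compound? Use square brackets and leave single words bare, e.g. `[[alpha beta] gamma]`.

[[river [cavern wool]] [[lagoon clay] pot]]

The outermost head in the paraphrase is "pot" (specifically "lagoon clay pot"), modified by "river cavern wool".
"river cavern wool" → head "wool" (specifically "cavern wool"), modifier "river".
"cavern wool" → head "wool", modifier "cavern".
"lagoon clay pot" → head "pot", modifier "lagoon clay".
"lagoon clay" → head "clay", modifier "lagoon".
So the structure is [[river [cavern wool]] [[lagoon clay] pot]].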